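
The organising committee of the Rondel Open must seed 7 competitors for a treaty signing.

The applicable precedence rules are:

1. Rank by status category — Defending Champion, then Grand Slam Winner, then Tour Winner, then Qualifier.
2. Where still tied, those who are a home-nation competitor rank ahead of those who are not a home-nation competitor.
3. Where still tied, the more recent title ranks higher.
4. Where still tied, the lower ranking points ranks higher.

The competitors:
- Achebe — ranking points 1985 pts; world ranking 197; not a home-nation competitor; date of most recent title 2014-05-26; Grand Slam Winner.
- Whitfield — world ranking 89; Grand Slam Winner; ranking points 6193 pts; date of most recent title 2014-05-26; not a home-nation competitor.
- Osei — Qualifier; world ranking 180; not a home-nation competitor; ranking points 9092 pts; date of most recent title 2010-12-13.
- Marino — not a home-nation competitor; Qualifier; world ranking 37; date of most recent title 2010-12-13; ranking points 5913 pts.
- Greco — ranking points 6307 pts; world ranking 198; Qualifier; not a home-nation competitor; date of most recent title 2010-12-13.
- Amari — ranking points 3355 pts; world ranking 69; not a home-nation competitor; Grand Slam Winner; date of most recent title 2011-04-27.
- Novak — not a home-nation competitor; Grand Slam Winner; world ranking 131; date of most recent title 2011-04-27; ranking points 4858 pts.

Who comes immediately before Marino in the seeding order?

By status category: Achebe, Whitfield, Amari and Novak (Grand Slam Winner); then Marino, Greco and Osei (Qualifier).
Achebe, Whitfield, Amari and Novak are each not a home-nation competitor, so the next rule applies.
Among Achebe, Whitfield, Amari and Novak, by date of most recent title (later first): Achebe and Whitfield (2014-05-26) before Amari and Novak (2011-04-27).
Among Achebe and Whitfield, by ranking points (lower first): Achebe (1985 pts) before Whitfield (6193 pts).
Among Amari and Novak, by ranking points (lower first): Amari (3355 pts) before Novak (4858 pts).
Marino, Greco and Osei are each not a home-nation competitor, so the next rule applies.
Marino, Greco and Osei all have date of most recent title 2010-12-13, so the next rule applies.
Among Marino, Greco and Osei, by ranking points (lower first): Marino (5913 pts) before Greco (6307 pts) before Osei (9092 pts).
Order: Achebe, Whitfield, Amari, Novak, Marino, Greco, Osei.

Novak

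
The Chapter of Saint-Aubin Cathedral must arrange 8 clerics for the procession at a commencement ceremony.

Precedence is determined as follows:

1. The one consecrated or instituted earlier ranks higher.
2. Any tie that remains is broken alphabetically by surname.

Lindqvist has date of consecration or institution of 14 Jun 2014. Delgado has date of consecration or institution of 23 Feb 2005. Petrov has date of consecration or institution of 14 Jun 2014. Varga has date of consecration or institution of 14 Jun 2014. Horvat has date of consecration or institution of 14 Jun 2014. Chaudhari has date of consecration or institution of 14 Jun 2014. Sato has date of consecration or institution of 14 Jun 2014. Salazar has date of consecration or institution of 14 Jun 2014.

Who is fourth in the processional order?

Lindqvist

By date of consecration or institution (earlier first): Delgado (23 Feb 2005); then Chaudhari, Horvat, Lindqvist, Petrov, Salazar, Sato and Varga (each 14 Jun 2014).
Among Chaudhari, Horvat, Lindqvist, Petrov, Salazar, Sato and Varga, alphabetically by surname: Chaudhari before Horvat before Lindqvist before Petrov before Salazar before Sato before Varga.
Order: Delgado, Chaudhari, Horvat, Lindqvist, Petrov, Salazar, Sato, Varga.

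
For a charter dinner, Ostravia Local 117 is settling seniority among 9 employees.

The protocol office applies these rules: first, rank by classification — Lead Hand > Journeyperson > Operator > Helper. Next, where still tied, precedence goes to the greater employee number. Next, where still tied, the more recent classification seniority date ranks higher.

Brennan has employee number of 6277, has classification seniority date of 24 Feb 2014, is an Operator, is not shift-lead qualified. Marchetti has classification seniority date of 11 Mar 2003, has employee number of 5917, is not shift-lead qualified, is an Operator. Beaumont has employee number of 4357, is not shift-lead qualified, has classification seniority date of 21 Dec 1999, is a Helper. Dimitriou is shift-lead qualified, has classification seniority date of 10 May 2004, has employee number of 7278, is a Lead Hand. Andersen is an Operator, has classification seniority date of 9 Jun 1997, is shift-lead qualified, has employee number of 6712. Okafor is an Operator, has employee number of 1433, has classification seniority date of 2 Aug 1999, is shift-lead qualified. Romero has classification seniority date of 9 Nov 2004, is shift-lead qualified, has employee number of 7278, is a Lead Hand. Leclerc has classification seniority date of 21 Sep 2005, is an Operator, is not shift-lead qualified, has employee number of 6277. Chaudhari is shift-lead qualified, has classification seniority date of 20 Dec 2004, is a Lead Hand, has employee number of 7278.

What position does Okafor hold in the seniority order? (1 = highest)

8

By classification: Chaudhari, Romero and Dimitriou (Lead Hand); then Andersen, Brennan, Leclerc, Marchetti and Okafor (Operator); then Beaumont (Helper).
Chaudhari, Romero and Dimitriou all have employee number 7278, so the next rule applies.
Among Chaudhari, Romero and Dimitriou, by classification seniority date (later first): Chaudhari (20 Dec 2004) before Romero (9 Nov 2004) before Dimitriou (10 May 2004).
Among Andersen, Brennan, Leclerc, Marchetti and Okafor, by employee number (higher first): Andersen (6712) before Brennan and Leclerc (6277) before Marchetti (5917) before Okafor (1433).
Among Brennan and Leclerc, by classification seniority date (later first): Brennan (24 Feb 2014) before Leclerc (21 Sep 2005).
Order: Chaudhari, Romero, Dimitriou, Andersen, Brennan, Leclerc, Marchetti, Okafor, Beaumont. So position 8.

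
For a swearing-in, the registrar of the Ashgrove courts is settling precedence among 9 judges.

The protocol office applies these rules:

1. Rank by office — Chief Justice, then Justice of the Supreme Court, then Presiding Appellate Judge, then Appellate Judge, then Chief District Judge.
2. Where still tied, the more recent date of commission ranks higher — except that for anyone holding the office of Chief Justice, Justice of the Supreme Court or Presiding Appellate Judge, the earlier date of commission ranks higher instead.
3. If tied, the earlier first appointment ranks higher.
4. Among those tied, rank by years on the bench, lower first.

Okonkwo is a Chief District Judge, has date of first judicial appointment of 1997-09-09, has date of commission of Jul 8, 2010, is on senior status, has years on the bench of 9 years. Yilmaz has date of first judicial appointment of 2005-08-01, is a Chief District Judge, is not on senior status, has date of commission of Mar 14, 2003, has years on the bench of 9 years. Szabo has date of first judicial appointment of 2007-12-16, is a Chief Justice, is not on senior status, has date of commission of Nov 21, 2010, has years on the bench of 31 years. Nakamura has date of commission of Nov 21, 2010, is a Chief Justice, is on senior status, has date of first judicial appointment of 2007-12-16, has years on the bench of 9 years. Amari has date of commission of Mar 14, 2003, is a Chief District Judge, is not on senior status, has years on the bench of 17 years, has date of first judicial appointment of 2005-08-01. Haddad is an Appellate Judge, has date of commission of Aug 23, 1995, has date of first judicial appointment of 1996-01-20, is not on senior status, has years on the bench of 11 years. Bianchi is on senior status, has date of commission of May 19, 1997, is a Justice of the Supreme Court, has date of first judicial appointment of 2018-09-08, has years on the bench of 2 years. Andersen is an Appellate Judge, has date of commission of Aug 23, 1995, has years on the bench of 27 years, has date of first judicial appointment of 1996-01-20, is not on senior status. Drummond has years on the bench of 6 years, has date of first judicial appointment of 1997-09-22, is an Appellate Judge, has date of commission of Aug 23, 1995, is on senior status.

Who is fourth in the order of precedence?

Haddad

By office: Nakamura and Szabo (Chief Justice); then Bianchi (Justice of the Supreme Court); then Haddad, Andersen and Drummond (Appellate Judge); then Okonkwo, Yilmaz and Amari (Chief District Judge).
Nakamura and Szabo both have date of commission Nov 21, 2010, so the next rule applies.
Nakamura and Szabo both have date of first judicial appointment 2007-12-16, so the next rule applies.
Among Nakamura and Szabo, by years on the bench (lower first): Nakamura (9 years) before Szabo (31 years).
Haddad, Andersen and Drummond all have date of commission Aug 23, 1995, so the next rule applies.
Among Haddad, Andersen and Drummond, by date of first judicial appointment (earlier first): Haddad and Andersen (1996-01-20) before Drummond (1997-09-22).
Among Haddad and Andersen, by years on the bench (lower first): Haddad (11 years) before Andersen (27 years).
Among Okonkwo, Yilmaz and Amari, by date of commission (later first): Okonkwo (Jul 8, 2010) before Yilmaz and Amari (Mar 14, 2003).
Yilmaz and Amari both have date of first judicial appointment 2005-08-01, so the next rule applies.
Among Yilmaz and Amari, by years on the bench (lower first): Yilmaz (9 years) before Amari (17 years).
Order: Nakamura, Szabo, Bianchi, Haddad, Andersen, Drummond, Okonkwo, Yilmaz, Amari.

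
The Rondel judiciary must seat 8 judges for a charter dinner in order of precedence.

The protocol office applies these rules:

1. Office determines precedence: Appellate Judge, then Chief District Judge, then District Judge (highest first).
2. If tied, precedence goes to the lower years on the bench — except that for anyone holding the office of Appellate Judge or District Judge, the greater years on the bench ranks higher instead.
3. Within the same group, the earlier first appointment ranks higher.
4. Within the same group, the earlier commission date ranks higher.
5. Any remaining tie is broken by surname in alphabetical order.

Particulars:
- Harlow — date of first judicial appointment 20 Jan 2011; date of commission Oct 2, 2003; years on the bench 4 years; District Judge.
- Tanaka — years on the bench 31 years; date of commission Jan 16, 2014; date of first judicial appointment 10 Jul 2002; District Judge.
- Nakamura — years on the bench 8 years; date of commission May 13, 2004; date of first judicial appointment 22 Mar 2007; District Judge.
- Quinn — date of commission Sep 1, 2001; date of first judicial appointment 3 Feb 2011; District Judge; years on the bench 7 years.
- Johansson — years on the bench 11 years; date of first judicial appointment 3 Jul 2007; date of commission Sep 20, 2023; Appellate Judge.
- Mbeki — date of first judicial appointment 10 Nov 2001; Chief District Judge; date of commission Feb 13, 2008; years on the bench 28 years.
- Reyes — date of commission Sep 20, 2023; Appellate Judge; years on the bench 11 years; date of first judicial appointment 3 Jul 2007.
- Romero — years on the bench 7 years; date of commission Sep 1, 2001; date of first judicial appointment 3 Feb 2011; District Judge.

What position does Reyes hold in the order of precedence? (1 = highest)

2

By office: Johansson and Reyes (Appellate Judge); then Mbeki (Chief District Judge); then Tanaka, Nakamura, Quinn, Romero and Harlow (District Judge).
Johansson and Reyes both have years on the bench 11 years, so the next rule applies.
Johansson and Reyes both have date of first judicial appointment 3 Jul 2007, so the next rule applies.
Johansson and Reyes both have date of commission Sep 20, 2023, so the next rule applies.
Among Johansson and Reyes, alphabetically by surname: Johansson before Reyes.
Among Tanaka, Nakamura, Quinn, Romero and Harlow, by years on the bench (higher first) (reversed rule for this group): Tanaka (31 years) before Nakamura (8 years) before Quinn and Romero (7 years) before Harlow (4 years).
Quinn and Romero both have date of first judicial appointment 3 Feb 2011, so the next rule applies.
Quinn and Romero both have date of commission Sep 1, 2001, so the next rule applies.
Among Quinn and Romero, alphabetically by surname: Quinn before Romero.
Order: Johansson, Reyes, Mbeki, Tanaka, Nakamura, Quinn, Romero, Harlow. So position 2.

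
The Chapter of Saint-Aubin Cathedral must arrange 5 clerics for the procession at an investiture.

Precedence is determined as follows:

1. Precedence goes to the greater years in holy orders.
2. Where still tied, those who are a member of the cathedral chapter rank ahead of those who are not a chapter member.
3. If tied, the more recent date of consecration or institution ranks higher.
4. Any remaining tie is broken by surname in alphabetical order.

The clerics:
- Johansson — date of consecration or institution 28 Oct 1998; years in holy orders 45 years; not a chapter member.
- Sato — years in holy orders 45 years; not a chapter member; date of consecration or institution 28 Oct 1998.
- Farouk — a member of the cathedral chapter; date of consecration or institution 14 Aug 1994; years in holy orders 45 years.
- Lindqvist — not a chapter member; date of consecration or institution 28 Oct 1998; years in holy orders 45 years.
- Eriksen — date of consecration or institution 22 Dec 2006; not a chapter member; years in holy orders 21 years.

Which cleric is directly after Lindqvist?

By years in holy orders (higher first): Farouk, Johansson, Lindqvist and Sato (each 45 years); then Eriksen (21 years).
Among Farouk, Johansson, Lindqvist and Sato, a member of the cathedral chapter before not a chapter member: Farouk (a member of the cathedral chapter) before Johansson, Lindqvist and Sato (not a chapter member).
Johansson, Lindqvist and Sato all have date of consecration or institution 28 Oct 1998, so the next rule applies.
Among Johansson, Lindqvist and Sato, alphabetically by surname: Johansson before Lindqvist before Sato.
Order: Farouk, Johansson, Lindqvist, Sato, Eriksen.

Sato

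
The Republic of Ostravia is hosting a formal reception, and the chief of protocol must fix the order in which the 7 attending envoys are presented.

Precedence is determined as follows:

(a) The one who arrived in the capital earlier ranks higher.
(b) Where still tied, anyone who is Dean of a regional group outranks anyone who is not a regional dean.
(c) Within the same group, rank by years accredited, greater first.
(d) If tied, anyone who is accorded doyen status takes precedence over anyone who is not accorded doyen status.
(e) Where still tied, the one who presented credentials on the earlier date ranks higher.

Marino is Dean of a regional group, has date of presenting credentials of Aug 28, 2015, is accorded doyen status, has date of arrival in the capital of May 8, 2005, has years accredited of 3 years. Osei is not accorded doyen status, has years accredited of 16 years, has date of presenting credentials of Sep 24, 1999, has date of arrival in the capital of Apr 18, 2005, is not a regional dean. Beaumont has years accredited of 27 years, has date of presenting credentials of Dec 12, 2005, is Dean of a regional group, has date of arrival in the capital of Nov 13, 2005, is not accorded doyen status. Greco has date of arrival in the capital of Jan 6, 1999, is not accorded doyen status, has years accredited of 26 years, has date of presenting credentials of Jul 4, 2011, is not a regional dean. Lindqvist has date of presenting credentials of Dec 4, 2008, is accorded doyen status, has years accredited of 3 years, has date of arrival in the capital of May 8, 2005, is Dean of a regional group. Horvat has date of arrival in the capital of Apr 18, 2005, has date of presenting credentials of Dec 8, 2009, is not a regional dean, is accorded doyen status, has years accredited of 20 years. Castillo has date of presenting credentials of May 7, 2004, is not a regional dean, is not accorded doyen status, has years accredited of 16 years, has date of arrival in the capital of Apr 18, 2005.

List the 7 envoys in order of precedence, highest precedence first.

By date of arrival in the capital (earlier first): Greco (Jan 6, 1999); then Horvat, Osei and Castillo (each Apr 18, 2005); then Lindqvist and Marino (both May 8, 2005); then Beaumont (Nov 13, 2005).
Horvat, Osei and Castillo are each not a regional dean, so the next rule applies.
Among Horvat, Osei and Castillo, by years accredited (higher first): Horvat (20 years) before Osei and Castillo (16 years).
Osei and Castillo are each not accorded doyen status, so the next rule applies.
Among Osei and Castillo, by date of presenting credentials (earlier first): Osei (Sep 24, 1999) before Castillo (May 7, 2004).
Lindqvist and Marino are each Dean of a regional group, so the next rule applies.
Lindqvist and Marino both have years accredited 3 years, so the next rule applies.
Lindqvist and Marino are each accorded doyen status, so the next rule applies.
Among Lindqvist and Marino, by date of presenting credentials (earlier first): Lindqvist (Dec 4, 2008) before Marino (Aug 28, 2015).
Full order: Greco, Horvat, Osei, Castillo, Lindqvist, Marino, Beaumont.

Greco, Horvat, Osei, Castillo, Lindqvist, Marino, Beaumont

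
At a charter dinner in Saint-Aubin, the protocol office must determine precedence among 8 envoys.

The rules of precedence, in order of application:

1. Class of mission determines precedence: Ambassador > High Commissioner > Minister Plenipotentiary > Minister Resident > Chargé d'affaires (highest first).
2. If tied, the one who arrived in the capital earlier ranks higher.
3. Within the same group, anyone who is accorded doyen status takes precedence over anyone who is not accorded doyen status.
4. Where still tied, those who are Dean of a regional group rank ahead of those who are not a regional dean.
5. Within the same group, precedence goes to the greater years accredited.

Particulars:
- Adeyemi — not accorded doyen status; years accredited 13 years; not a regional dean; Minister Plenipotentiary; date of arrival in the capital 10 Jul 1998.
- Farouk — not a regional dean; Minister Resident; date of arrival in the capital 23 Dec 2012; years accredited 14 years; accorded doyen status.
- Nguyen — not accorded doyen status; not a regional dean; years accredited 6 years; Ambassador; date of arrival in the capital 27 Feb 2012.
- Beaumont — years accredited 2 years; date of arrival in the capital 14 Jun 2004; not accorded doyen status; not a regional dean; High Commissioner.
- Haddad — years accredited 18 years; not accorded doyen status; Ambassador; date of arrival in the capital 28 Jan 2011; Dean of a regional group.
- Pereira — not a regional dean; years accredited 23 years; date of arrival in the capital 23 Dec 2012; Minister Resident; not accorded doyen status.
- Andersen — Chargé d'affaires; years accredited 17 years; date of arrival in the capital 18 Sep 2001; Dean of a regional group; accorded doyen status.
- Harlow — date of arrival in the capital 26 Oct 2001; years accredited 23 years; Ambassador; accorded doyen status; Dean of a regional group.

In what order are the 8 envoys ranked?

Harlow, Haddad, Nguyen, Beaumont, Adeyemi, Farouk, Pereira, Andersen

By class of mission: Harlow, Haddad and Nguyen (Ambassador); then Beaumont (High Commissioner); then Adeyemi (Minister Plenipotentiary); then Farouk and Pereira (Minister Resident); then Andersen (Chargé d'affaires).
Among Harlow, Haddad and Nguyen, by date of arrival in the capital (earlier first): Harlow (26 Oct 2001) before Haddad (28 Jan 2011) before Nguyen (27 Feb 2012).
Farouk and Pereira both have date of arrival in the capital 23 Dec 2012, so the next rule applies.
Among Farouk and Pereira, accorded doyen status before not accorded doyen status: Farouk (accorded doyen status) before Pereira (not accorded doyen status).
Full order: Harlow, Haddad, Nguyen, Beaumont, Adeyemi, Farouk, Pereira, Andersen.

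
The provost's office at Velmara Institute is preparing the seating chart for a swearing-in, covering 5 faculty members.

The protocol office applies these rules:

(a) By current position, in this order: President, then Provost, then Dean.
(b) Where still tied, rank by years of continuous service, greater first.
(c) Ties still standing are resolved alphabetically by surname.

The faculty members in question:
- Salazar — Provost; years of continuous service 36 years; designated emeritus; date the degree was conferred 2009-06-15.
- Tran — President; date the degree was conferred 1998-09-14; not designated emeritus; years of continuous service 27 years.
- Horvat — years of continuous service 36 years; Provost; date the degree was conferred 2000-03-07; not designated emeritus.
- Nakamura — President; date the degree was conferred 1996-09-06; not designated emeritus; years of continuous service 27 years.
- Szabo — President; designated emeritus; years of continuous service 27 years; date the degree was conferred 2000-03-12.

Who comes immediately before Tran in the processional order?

Szabo

By current position: Nakamura, Szabo and Tran (President); then Horvat and Salazar (Provost).
Nakamura, Szabo and Tran all have years of continuous service 27 years, so the next rule applies.
Among Nakamura, Szabo and Tran, alphabetically by surname: Nakamura before Szabo before Tran.
Horvat and Salazar both have years of continuous service 36 years, so the next rule applies.
Among Horvat and Salazar, alphabetically by surname: Horvat before Salazar.
Order: Nakamura, Szabo, Tran, Horvat, Salazar.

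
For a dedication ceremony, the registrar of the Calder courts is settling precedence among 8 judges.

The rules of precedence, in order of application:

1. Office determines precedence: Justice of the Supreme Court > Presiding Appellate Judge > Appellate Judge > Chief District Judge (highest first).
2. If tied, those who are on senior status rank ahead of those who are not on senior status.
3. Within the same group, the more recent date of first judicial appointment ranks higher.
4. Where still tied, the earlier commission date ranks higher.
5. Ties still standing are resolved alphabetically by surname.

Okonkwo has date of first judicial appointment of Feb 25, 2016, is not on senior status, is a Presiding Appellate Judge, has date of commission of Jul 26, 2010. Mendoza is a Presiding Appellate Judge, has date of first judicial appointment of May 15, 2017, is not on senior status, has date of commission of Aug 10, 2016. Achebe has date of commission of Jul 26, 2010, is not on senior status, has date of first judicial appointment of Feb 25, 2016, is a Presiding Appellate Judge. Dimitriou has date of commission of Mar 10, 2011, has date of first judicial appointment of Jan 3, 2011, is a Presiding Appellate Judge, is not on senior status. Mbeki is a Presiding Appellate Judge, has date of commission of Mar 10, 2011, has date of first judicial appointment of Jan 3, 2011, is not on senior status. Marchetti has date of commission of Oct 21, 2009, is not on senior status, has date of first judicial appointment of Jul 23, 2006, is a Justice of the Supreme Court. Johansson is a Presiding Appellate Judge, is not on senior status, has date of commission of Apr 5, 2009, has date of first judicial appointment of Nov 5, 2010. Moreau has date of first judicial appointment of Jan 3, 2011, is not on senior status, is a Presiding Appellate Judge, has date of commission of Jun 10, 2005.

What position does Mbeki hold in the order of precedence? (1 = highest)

7

By office: Marchetti (Justice of the Supreme Court); then Mendoza, Achebe, Okonkwo, Moreau, Dimitriou, Mbeki and Johansson (Presiding Appellate Judge).
Mendoza, Achebe, Okonkwo, Moreau, Dimitriou, Mbeki and Johansson are each not on senior status, so the next rule applies.
Among Mendoza, Achebe, Okonkwo, Moreau, Dimitriou, Mbeki and Johansson, by date of first judicial appointment (later first): Mendoza (May 15, 2017) before Achebe and Okonkwo (Feb 25, 2016) before Moreau, Dimitriou and Mbeki (Jan 3, 2011) before Johansson (Nov 5, 2010).
Achebe and Okonkwo both have date of commission Jul 26, 2010, so the next rule applies.
Among Achebe and Okonkwo, alphabetically by surname: Achebe before Okonkwo.
Among Moreau, Dimitriou and Mbeki, by date of commission (earlier first): Moreau (Jun 10, 2005) before Dimitriou and Mbeki (Mar 10, 2011).
Among Dimitriou and Mbeki, alphabetically by surname: Dimitriou before Mbeki.
Order: Marchetti, Mendoza, Achebe, Okonkwo, Moreau, Dimitriou, Mbeki, Johansson. So position 7.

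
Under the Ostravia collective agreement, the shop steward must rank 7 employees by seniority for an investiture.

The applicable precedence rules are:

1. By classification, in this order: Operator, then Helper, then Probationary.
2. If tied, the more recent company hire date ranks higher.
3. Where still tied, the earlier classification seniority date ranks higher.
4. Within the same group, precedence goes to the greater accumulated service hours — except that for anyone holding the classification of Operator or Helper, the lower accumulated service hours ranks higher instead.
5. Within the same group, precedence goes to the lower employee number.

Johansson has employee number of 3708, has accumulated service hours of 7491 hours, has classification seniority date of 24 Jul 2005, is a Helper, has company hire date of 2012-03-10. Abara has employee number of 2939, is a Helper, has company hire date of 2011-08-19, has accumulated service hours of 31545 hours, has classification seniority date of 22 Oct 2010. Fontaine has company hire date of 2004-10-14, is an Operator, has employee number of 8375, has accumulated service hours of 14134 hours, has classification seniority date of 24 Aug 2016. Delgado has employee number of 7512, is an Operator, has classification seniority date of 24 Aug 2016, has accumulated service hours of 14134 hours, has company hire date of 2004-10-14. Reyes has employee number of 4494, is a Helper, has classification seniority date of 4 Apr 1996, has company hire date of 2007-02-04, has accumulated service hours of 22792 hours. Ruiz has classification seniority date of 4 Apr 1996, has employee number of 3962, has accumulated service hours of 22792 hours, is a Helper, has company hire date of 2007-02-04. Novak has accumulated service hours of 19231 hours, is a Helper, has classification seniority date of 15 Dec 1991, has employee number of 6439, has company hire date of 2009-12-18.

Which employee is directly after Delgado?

By classification: Delgado and Fontaine (Operator); then Johansson, Abara, Novak, Ruiz and Reyes (Helper).
Delgado and Fontaine both have company hire date 2004-10-14, so the next rule applies.
Delgado and Fontaine both have classification seniority date 24 Aug 2016, so the next rule applies.
Delgado and Fontaine both have accumulated service hours 14134 hours, so the next rule applies.
Among Delgado and Fontaine, by employee number (lower first): Delgado (7512) before Fontaine (8375).
Among Johansson, Abara, Novak, Ruiz and Reyes, by company hire date (later first): Johansson (2012-03-10) before Abara (2011-08-19) before Novak (2009-12-18) before Ruiz and Reyes (2007-02-04).
Ruiz and Reyes both have classification seniority date 4 Apr 1996, so the next rule applies.
Ruiz and Reyes both have accumulated service hours 22792 hours, so the next rule applies.
Among Ruiz and Reyes, by employee number (lower first): Ruiz (3962) before Reyes (4494).
Order: Delgado, Fontaine, Johansson, Abara, Novak, Ruiz, Reyes.

Fontaine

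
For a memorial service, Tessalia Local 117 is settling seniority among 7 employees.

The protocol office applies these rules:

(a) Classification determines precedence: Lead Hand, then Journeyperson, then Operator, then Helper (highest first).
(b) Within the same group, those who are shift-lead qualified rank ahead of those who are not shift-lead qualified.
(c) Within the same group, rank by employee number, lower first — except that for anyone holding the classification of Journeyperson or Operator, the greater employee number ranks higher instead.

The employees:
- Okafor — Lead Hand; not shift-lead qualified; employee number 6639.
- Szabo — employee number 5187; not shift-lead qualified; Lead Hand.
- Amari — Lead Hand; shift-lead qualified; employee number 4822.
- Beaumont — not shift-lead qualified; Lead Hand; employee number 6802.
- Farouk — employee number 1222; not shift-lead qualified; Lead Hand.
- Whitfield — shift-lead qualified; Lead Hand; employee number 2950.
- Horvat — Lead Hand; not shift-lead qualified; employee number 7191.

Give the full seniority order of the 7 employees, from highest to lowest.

By classification: Whitfield, Amari, Farouk, Szabo, Okafor, Beaumont and Horvat (Lead Hand).
Among Whitfield, Amari, Farouk, Szabo, Okafor, Beaumont and Horvat, shift-lead qualified before not shift-lead qualified: Whitfield and Amari (shift-lead qualified) before Farouk, Szabo, Okafor, Beaumont and Horvat (not shift-lead qualified).
Among Whitfield and Amari, by employee number (lower first): Whitfield (2950) before Amari (4822).
Among Farouk, Szabo, Okafor, Beaumont and Horvat, by employee number (lower first): Farouk (1222) before Szabo (5187) before Okafor (6639) before Beaumont (6802) before Horvat (7191).
Full order: Whitfield, Amari, Farouk, Szabo, Okafor, Beaumont, Horvat.

Whitfield, Amari, Farouk, Szabo, Okafor, Beaumont, Horvat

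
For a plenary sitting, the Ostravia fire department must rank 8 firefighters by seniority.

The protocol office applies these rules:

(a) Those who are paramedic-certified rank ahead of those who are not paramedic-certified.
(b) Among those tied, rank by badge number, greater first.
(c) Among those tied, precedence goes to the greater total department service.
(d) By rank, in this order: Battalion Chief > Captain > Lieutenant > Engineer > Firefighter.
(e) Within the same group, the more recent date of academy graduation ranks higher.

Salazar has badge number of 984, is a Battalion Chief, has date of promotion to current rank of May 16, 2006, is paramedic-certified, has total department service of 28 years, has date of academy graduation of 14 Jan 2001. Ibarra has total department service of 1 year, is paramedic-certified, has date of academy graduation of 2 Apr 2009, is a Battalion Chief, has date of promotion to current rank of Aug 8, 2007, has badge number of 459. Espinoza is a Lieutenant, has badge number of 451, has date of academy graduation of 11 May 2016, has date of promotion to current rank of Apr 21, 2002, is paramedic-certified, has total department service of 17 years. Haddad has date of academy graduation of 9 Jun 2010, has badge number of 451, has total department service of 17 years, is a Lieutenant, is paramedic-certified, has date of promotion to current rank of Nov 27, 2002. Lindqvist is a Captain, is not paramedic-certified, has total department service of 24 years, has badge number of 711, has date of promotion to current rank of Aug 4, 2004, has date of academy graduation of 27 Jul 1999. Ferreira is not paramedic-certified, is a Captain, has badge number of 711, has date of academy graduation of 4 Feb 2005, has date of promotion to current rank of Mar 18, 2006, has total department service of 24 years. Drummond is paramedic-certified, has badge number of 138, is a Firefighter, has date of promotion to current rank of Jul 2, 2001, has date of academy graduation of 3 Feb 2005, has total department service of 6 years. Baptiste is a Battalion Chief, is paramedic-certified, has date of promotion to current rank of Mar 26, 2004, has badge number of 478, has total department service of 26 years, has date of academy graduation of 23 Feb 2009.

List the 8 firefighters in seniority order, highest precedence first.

Salazar, Baptiste, Ibarra, Espinoza, Haddad, Drummond, Ferreira, Lindqvist

By the first rule: Salazar, Baptiste, Ibarra, Espinoza, Haddad and Drummond (each paramedic-certified); then Ferreira and Lindqvist (both not paramedic-certified).
Among Salazar, Baptiste, Ibarra, Espinoza, Haddad and Drummond, by badge number (higher first): Salazar (984) before Baptiste (478) before Ibarra (459) before Espinoza and Haddad (451) before Drummond (138).
Espinoza and Haddad both have total department service 17 years, so the next rule applies.
Espinoza and Haddad are each Lieutenant, so the next rule applies.
Among Espinoza and Haddad, by date of academy graduation (later first): Espinoza (11 May 2016) before Haddad (9 Jun 2010).
Ferreira and Lindqvist both have badge number 711, so the next rule applies.
Ferreira and Lindqvist both have total department service 24 years, so the next rule applies.
Ferreira and Lindqvist are each Captain, so the next rule applies.
Among Ferreira and Lindqvist, by date of academy graduation (later first): Ferreira (4 Feb 2005) before Lindqvist (27 Jul 1999).
Full order: Salazar, Baptiste, Ibarra, Espinoza, Haddad, Drummond, Ferreira, Lindqvist.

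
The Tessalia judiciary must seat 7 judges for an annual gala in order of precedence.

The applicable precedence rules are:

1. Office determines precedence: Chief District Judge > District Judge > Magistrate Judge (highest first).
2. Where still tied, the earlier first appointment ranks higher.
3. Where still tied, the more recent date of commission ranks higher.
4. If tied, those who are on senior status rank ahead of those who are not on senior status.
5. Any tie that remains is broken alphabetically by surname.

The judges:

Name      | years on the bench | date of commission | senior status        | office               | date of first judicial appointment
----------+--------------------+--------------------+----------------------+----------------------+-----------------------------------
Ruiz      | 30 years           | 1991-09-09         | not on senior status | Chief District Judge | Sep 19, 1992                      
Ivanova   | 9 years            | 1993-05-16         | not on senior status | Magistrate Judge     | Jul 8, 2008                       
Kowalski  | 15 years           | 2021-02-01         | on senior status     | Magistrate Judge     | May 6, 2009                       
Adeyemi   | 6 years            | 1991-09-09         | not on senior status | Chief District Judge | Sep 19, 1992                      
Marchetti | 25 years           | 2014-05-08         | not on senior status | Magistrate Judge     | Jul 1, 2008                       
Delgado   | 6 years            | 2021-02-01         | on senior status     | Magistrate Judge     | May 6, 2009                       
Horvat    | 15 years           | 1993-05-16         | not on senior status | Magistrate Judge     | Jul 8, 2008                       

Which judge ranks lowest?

By office: Adeyemi and Ruiz (Chief District Judge); then Marchetti, Horvat, Ivanova, Delgado and Kowalski (Magistrate Judge).
Adeyemi and Ruiz both have date of first judicial appointment Sep 19, 1992, so the next rule applies.
Adeyemi and Ruiz both have date of commission 1991-09-09, so the next rule applies.
Adeyemi and Ruiz are each not on senior status, so the next rule applies.
Among Adeyemi and Ruiz, alphabetically by surname: Adeyemi before Ruiz.
Among Marchetti, Horvat, Ivanova, Delgado and Kowalski, by date of first judicial appointment (earlier first): Marchetti (Jul 1, 2008) before Horvat and Ivanova (Jul 8, 2008) before Delgado and Kowalski (May 6, 2009).
Horvat and Ivanova both have date of commission 1993-05-16, so the next rule applies.
Horvat and Ivanova are each not on senior status, so the next rule applies.
Among Horvat and Ivanova, alphabetically by surname: Horvat before Ivanova.
Delgado and Kowalski both have date of commission 2021-02-01, so the next rule applies.
Delgado and Kowalski are each on senior status, so the next rule applies.
Among Delgado and Kowalski, alphabetically by surname: Delgado before Kowalski.
Order: Adeyemi, Ruiz, Marchetti, Horvat, Ivanova, Delgado, Kowalski.

Kowalski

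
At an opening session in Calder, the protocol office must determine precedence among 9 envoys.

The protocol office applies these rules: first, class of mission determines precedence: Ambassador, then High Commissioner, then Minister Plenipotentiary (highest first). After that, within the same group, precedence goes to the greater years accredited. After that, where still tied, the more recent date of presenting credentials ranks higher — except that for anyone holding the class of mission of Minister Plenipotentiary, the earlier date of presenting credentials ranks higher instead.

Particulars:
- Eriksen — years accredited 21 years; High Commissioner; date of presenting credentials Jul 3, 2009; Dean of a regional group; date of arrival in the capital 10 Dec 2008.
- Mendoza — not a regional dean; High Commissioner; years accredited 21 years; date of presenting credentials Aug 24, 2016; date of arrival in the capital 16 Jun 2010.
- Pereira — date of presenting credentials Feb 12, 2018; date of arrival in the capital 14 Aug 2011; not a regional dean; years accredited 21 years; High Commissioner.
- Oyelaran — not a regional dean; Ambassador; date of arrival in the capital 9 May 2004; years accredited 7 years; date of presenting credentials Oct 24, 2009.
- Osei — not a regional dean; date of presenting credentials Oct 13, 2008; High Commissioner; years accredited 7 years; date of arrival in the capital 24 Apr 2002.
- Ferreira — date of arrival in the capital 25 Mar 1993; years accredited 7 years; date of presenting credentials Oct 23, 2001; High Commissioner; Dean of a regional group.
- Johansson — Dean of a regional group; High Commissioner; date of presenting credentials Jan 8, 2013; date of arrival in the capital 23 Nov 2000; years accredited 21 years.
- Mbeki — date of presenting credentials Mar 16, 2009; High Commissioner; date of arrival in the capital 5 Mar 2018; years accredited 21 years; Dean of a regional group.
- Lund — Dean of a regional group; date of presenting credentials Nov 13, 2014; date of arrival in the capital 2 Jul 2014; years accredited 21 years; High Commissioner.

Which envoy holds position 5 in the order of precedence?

By class of mission: Oyelaran (Ambassador); then Pereira, Mendoza, Lund, Johansson, Eriksen, Mbeki, Osei and Ferreira (High Commissioner).
Among Pereira, Mendoza, Lund, Johansson, Eriksen, Mbeki, Osei and Ferreira, by years accredited (higher first): Pereira, Mendoza, Lund, Johansson, Eriksen and Mbeki (21 years) before Osei and Ferreira (7 years).
Among Pereira, Mendoza, Lund, Johansson, Eriksen and Mbeki, by date of presenting credentials (later first): Pereira (Feb 12, 2018) before Mendoza (Aug 24, 2016) before Lund (Nov 13, 2014) before Johansson (Jan 8, 2013) before Eriksen (Jul 3, 2009) before Mbeki (Mar 16, 2009).
Among Osei and Ferreira, by date of presenting credentials (later first): Osei (Oct 13, 2008) before Ferreira (Oct 23, 2001).
Order: Oyelaran, Pereira, Mendoza, Lund, Johansson, Eriksen, Mbeki, Osei, Ferreira.

Johansson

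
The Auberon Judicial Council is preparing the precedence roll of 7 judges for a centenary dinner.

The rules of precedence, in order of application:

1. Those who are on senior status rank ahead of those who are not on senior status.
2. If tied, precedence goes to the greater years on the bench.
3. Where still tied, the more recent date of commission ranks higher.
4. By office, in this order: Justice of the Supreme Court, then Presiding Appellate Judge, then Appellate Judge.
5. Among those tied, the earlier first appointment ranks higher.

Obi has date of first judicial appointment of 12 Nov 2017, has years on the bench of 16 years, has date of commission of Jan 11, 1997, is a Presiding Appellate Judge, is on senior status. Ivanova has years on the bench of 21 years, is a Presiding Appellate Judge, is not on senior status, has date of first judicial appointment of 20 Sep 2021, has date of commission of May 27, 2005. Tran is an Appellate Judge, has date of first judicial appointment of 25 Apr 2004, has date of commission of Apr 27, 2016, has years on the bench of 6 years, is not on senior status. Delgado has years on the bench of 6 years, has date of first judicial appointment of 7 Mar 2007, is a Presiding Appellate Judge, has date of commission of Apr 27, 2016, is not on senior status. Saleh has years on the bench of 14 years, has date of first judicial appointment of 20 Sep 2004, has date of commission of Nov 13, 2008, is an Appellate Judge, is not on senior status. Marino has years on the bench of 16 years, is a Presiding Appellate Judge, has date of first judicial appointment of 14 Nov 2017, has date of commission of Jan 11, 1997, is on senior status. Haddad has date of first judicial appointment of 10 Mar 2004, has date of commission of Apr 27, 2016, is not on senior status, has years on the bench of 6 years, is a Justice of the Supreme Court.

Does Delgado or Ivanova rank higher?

Ivanova

By the first rule: Obi and Marino (both on senior status); then Ivanova, Saleh, Haddad, Delgado and Tran (each not on senior status).
Obi and Marino both have years on the bench 16 years, so the next rule applies.
Obi and Marino both have date of commission Jan 11, 1997, so the next rule applies.
Obi and Marino are each Presiding Appellate Judge, so the next rule applies.
Among Obi and Marino, by date of first judicial appointment (earlier first): Obi (12 Nov 2017) before Marino (14 Nov 2017).
Among Ivanova, Saleh, Haddad, Delgado and Tran, by years on the bench (higher first): Ivanova (21 years) before Saleh (14 years) before Haddad, Delgado and Tran (6 years).
Haddad, Delgado and Tran all have date of commission Apr 27, 2016, so the next rule applies.
Among Haddad, Delgado and Tran, by office: Haddad (Justice of the Supreme Court) before Delgado (Presiding Appellate Judge) before Tran (Appellate Judge).
So Ivanova takes precedence.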